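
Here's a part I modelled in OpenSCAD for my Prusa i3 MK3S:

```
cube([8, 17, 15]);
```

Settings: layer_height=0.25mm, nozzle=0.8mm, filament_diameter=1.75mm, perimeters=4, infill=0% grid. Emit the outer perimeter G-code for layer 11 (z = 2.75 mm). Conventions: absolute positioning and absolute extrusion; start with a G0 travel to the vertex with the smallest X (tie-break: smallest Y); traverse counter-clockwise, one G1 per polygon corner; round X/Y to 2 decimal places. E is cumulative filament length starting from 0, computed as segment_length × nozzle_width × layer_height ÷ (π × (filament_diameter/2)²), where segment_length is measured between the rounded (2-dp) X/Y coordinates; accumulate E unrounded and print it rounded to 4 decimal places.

At z = 2.75 mm: the cube is present — its section is the full 8×17 rectangle. The outline is a single polygon with 4 vertices. Extrusion per mm of travel: 0.8 × 0.25 / (π × 0.875²) = 0.083150. Accumulating E over each segment gives final E = 4.1575.

G0 X0.00 Y0.00 Z2.75
G1 X8.00 Y0.00 E0.6652
G1 X8.00 Y17.00 E2.0788
G1 X0.00 Y17.00 E2.7440
G1 X0.00 Y0.00 E4.1575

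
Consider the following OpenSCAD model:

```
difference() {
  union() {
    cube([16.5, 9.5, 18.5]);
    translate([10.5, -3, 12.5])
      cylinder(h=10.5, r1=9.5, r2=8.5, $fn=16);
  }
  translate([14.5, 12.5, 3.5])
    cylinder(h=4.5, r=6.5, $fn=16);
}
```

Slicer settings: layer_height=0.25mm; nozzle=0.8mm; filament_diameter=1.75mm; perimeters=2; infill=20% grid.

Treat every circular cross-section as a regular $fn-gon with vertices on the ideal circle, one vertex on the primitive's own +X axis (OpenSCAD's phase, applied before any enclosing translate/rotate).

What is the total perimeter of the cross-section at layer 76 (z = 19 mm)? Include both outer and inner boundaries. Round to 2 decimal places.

At z = 19 mm: the cube is not intersected at this z (z outside [0, 18.5]); the cone at (10.5, -3) contributes a regular 16-gon of circumradius 8.881 (interpolated between r1=9.5 and r2=8.5 at t=0.619) (perimeter = 2·16·8.881·sin(180°/16) = 55.44 mm); Taking the union: only the cone at (10.5, -3) is present, so the union is just that shape — boundary = 55.44 mm; the cylinder at (14.5, 12.5) is absent (z outside [3.5, 8]); Subtracting the remaining from the first: none of the subtracted shapes is present at this height, so the result so far is unchanged — boundary = 55.44 mm. Overall, the cross-section is a single solid region. Total boundary length (outer) = 55.44 mm.

55.44 mm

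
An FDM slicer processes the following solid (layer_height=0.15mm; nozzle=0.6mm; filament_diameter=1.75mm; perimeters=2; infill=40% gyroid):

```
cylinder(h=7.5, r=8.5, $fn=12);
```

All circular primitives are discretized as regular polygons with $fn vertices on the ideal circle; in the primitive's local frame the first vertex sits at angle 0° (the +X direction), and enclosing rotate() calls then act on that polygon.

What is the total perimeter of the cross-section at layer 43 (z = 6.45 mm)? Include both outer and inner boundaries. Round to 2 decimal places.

At z = 6.45 mm: the cylinder: section is a regular 12-gon, circumradius r=8.5 (perimeter = 2·12·8.500·sin(180°/12) = 52.80 mm). Overall, the cross-section is a single solid region. Total boundary length (outer) = 52.80 mm.

52.80 mm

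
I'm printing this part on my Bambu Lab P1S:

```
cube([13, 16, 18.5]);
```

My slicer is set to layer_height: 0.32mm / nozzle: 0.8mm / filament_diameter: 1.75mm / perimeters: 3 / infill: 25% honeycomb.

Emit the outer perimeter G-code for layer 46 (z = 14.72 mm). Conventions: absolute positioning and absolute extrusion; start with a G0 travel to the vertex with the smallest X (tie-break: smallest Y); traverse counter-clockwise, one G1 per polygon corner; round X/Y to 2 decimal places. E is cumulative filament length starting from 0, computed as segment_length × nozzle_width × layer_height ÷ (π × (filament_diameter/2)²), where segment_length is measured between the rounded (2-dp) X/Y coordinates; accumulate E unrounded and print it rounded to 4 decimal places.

At z = 14.72 mm: the cube is present — its section is the full 13×16 rectangle. The outline is a single polygon with 4 vertices. Extrusion per mm of travel: 0.8 × 0.32 / (π × 0.875²) = 0.106432. Accumulating E over each segment gives final E = 6.1731.

G0 X0.00 Y0.00 Z14.72
G1 X13.00 Y0.00 E1.3836
G1 X13.00 Y16.00 E3.0865
G1 X0.00 Y16.00 E4.4702
G1 X0.00 Y0.00 E6.1731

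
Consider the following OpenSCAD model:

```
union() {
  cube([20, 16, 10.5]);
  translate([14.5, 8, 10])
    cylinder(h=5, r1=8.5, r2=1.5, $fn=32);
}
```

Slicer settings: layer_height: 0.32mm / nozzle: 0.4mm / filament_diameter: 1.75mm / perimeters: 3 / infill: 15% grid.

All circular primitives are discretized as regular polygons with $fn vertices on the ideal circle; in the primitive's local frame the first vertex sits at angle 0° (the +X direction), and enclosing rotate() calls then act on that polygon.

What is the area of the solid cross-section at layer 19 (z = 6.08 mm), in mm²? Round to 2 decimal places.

320.00 mm²

At z = 6.08 mm: the cube is present — its section is the full 20×16 rectangle (area 320.00 mm²); the cone at (14.5, 8) is absent (z outside [10, 15]); Merging all regions: only the 20×16 cube is present, so the union is just that shape — area = 320.00 mm². Overall, the cross-section is a single solid region. Net area = 320.00 mm².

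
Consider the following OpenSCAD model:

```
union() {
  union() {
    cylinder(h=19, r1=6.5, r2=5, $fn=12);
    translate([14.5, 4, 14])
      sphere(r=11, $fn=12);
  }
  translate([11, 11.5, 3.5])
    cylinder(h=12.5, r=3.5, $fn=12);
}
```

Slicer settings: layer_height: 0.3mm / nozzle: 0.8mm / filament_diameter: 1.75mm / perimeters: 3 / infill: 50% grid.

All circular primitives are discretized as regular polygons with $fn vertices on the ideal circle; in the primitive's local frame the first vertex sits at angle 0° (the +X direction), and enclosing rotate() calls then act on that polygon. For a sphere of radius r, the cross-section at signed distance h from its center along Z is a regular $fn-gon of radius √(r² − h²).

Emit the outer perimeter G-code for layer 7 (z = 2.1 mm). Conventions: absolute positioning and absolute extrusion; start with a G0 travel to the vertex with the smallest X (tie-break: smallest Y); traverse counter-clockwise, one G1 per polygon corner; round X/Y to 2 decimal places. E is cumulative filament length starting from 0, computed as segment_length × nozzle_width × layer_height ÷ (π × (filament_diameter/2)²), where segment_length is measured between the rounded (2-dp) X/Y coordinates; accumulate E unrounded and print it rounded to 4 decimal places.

At z = 2.1 mm: the cone contributes a regular 12-gon of circumradius 6.334 (interpolated between r1=6.5 and r2=5 at t=0.111); the sphere at (14.5, 4) is absent (|z−center|=11.900 > r=11); Merging all regions: only the cone is present, so the union is just that shape — 1 connected region; the cylinder at (11, 11.5) is not intersected at this z (z outside [3.5, 16]); Taking the union: only that combined region is present, so the union is just that shape — 1 connected region. The outline is a single polygon with 12 vertices. Extrusion per mm of travel: 0.8 × 0.3 / (π × 0.875²) = 0.099780. Accumulating E over each segment gives final E = 3.9273.

G0 X-6.33 Y0.00 Z2.10
G1 X-5.49 Y-3.17 E0.3272
G1 X-3.17 Y-5.49 E0.6546
G1 X0.00 Y-6.33 E0.9818
G1 X3.17 Y-5.49 E1.3090
G1 X5.49 Y-3.17 E1.6364
G1 X6.33 Y0.00 E1.9636
G1 X5.49 Y3.17 E2.2909
G1 X3.17 Y5.49 E2.6182
G1 X0.00 Y6.33 E2.9455
G1 X-3.17 Y5.49 E3.2727
G1 X-5.49 Y3.17 E3.6001
G1 X-6.33 Y0.00 E3.9273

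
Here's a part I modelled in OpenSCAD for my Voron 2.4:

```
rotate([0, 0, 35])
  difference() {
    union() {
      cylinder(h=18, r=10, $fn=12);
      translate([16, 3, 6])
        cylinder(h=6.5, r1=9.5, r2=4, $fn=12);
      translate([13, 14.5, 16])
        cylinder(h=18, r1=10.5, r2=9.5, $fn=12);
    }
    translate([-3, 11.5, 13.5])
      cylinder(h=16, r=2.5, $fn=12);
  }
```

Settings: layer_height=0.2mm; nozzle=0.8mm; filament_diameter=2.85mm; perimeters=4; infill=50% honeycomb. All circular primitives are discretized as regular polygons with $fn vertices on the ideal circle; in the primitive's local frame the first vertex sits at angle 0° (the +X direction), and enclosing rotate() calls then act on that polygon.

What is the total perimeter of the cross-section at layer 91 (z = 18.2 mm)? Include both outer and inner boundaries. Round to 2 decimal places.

64.46 mm

At z = 18.2 mm: the cylinder does not reach this height (z outside [0, 18]); the cone at (16, 3) is not intersected at this z (z outside [6, 12.5]); the cone at (13, 14.5) contributes a regular 12-gon of circumradius 10.378 (interpolated between r1=10.5 and r2=9.5 at t=0.122) (perimeter = 2·12·10.378·sin(180°/12) = 64.46 mm); Taking the union: only the cone at (13, 14.5) is present, so the union is just that shape — boundary = 64.46 mm; the cylinder at (-3, 11.5): section is a regular 12-gon, circumradius r=2.5 (perimeter = 2·12·2.500·sin(180°/12) = 15.53 mm); Subtracting the remaining from the first: starting from the result so far, the r=2.5 cylinder at (-3, 11.5) misses the remaining region (no effect) — boundary = 64.46 mm; (rotated 35° about Z; rotation is an isometry so areas/perimeters/island counts are preserved). Overall, the cross-section is a single solid region. Total boundary length (outer) = 64.46 mm.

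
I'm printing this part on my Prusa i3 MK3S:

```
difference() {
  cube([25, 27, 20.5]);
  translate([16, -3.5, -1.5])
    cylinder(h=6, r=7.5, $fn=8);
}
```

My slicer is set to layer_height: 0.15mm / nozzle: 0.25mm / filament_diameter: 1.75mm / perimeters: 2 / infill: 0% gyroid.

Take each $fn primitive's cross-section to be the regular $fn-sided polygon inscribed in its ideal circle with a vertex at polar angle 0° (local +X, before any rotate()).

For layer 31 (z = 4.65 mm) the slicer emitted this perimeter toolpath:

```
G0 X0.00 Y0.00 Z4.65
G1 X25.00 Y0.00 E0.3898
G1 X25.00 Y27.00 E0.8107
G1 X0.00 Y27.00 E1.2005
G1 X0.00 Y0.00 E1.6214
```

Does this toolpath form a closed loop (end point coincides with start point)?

yes

Start point (G0): (0.00, 0.00). End point (last G1): the path returns to the start — closed.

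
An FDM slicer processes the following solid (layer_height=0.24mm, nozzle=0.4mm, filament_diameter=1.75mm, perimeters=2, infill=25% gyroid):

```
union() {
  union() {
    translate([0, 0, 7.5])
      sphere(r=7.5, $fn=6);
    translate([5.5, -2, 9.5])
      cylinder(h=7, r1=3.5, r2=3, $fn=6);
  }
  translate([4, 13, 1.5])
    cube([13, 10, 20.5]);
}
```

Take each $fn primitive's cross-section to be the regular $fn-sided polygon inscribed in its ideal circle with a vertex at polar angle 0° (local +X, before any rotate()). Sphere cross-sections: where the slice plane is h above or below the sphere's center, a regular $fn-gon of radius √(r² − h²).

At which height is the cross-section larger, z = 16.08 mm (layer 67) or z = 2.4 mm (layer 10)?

layer 10 (z = 2.4 mm)

Layer 67 (z = 16.08): the sphere is not intersected at this z (|z−center|=8.580 > r=7.5); the cone at (5.5, -2): at t=0.940 of its height the radius interpolates to r₁+(r₂−r₁)t = 3.030, giving a regular 6-gon of that circumradius (area = (6/2)·3.030²·sin(360°/6) = 23.85 mm²); Taking the union: only the cone at (5.5, -2) is present, so the union is just that shape — area = 23.85 mm²; the cube at (4, 13) (footprint 13×10) is included at this height (area 130.00 mm²); Taking the union: the 2 present regions are separate (no shared area or edge), so areas and boundary lengths simply add and each stays a separate island — area = 153.85 mm². So its area = 153.85 mm². Layer 10 (z = 2.4): the r=7.5 sphere contributes a regular 6-gon of circumradius √(7.5²−5.1²) = 5.499 (area = (6/2)·5.499²·sin(360°/6) = 78.57 mm²); the cone at (5.5, -2) is absent (z outside [9.5, 16.5]); Taking the union: only the r=7.5 sphere is present, so the union is just that shape — area = 78.57 mm²; the cube at (4, 13) (footprint 13×10) is included at this height (area 130.00 mm²); Taking the union: the 2 present regions are separate (no shared area or edge), so areas and boundary lengths simply add and each stays a separate island — area = 208.57 mm². So its area = 208.57 mm². Layer 10 is larger (208.57 vs 153.85 mm²).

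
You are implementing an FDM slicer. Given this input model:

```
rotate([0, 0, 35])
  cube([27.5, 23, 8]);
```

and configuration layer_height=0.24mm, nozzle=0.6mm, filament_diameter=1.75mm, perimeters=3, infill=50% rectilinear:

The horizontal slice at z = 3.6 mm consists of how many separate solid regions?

1

At z = 3.6 mm: the 27.5×23 cube contributes its full rectangle; (whole slice rotated 35° about Z — lengths, areas and connectivity unchanged). The result has 1 disconnected region.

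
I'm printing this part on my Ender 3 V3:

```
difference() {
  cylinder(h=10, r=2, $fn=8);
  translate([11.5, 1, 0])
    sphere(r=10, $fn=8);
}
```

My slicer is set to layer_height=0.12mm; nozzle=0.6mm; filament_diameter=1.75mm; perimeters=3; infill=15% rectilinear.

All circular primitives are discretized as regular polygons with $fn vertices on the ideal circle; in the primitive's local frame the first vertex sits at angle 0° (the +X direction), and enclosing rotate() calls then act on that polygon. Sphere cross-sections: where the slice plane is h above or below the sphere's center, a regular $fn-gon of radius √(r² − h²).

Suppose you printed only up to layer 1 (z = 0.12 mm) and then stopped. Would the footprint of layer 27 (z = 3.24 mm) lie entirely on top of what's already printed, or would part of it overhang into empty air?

Compare the two slices. At z = 0.12: the r=2 cylinder gives a regular 8-gon of circumradius 2 (constant along its height) (area = (8/2)·2.000²·sin(360°/8) = 11.31 mm²); the r=10 sphere at (11.5, 1) slices to a regular 8-gon of circumradius 9.999 (√(r²−h²) with h=0.12 from center) (area = (8/2)·9.999²·sin(360°/8) = 282.80 mm²); Taking the first minus the rest: starting from the r=2 cylinder (11.31 mm²), the r=10 sphere at (11.5, 1) partially overlaps it — only the 0.09 mm² overlap (of its 282.80 mm²) is removed, clipping the outline — area = 11.22 mm². At z = 3.24: the r=2 cylinder gives a regular 8-gon of circumradius 2 (constant along its height) (area = (8/2)·2.000²·sin(360°/8) = 11.31 mm²); the r=10 sphere at (11.5, 1) contributes a regular 8-gon of circumradius √(10²−3.24²) = 9.461 (area = (8/2)·9.461²·sin(360°/8) = 253.15 mm²); After the difference (first − rest): starting from the r=2 cylinder (11.31 mm²), the r=10 sphere at (11.5, 1) misses the remaining region (no effect) — area = 11.31 mm². Checking containment: the cross-section at z = 3.24 is a subset of the cross-section at z = 0.12.

entirely on top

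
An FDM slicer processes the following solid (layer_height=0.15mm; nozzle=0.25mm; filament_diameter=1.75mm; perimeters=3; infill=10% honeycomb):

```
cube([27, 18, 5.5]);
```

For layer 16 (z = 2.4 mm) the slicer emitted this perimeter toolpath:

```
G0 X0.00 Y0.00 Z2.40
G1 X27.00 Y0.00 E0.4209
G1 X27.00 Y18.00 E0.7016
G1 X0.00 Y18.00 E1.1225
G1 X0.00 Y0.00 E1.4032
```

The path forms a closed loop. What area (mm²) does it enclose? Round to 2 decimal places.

Apply the shoelace formula to the sequence of (X, Y) vertices; enclosed area = 486.00 mm².

486.00 mm²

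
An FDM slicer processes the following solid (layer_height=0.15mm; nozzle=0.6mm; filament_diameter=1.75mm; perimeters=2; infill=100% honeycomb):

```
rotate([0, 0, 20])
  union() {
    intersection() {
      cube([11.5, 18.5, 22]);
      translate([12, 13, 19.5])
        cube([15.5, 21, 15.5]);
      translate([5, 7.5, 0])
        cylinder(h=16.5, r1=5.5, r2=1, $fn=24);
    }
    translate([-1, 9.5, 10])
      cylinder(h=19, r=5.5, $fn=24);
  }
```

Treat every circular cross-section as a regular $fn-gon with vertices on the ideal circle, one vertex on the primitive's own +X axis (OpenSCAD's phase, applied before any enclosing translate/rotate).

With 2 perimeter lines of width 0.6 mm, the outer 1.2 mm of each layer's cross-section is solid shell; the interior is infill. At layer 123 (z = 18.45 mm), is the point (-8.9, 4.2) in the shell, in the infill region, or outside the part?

At z = 18.45 mm: the cube is present — its section is the full 11.5×18.5 rectangle; the cube at (12, 13) is absent (z outside [19.5, 35]); the cone at (5, 7.5) is not intersected at this z (z outside [0, 16.5]); Taking the intersection: at least one operand is absent at this height, so nothing remains; the cylinder at (-1, 9.5): section is a regular 24-gon, circumradius r=5.5; Taking the union: only the r=5.5 cylinder at (-1, 9.5) is present, so the union is just that shape — 1 connected region; (rotated 20° about Z; rotation is an isometry so areas/perimeters/island counts are preserved). Overall, the cross-section is a single solid region. Undo the 20° rotation: the query point maps to (-6.927, 6.991) in the un-rotated model frame. The nearest boundary edge runs (-6.31, 8.08)→(-5.76, 6.75); distance from the point to it = 0.98 mm. The point is not inside any of the regions above, so it lies outside the cross-section (0.98 mm from the nearest boundary).

outside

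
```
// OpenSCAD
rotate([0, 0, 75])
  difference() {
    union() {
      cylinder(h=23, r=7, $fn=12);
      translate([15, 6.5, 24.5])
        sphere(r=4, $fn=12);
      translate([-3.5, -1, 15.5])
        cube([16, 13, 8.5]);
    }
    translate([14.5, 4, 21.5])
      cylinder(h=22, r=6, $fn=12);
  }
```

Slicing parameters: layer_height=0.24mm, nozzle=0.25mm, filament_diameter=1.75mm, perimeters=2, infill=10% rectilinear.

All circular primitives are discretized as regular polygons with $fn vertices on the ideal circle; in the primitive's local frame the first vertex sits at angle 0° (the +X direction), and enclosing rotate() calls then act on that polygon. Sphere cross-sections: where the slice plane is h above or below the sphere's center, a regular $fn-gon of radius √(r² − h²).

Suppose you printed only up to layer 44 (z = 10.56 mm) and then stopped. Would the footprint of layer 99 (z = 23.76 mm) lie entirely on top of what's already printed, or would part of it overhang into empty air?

Compare the two slices. At z = 10.56: the r=7 cylinder contributes a regular 12-gon of circumradius 7 (area = (12/2)·7.000²·sin(360°/12) = 147.00 mm²); the sphere at (15, 6.5) does not reach this height (|z−center|=13.940 > r=4); the cube at (-3.5, -1) does not reach this height (z outside [15.5, 24]); Merging all regions: only the r=7 cylinder is present, so the union is just that shape — area = 147.00 mm²; the cylinder at (14.5, 4) is not intersected at this z (z outside [21.5, 43.5]); Subtracting the remaining from the first: none of the subtracted shapes is present at this height, so the result so far is unchanged — area = 147.00 mm²; (rotated 75° about Z; rotation is an isometry so areas/perimeters/island counts are preserved). At z = 23.76: the cylinder is not intersected at this z (z outside [0, 23]); the r=4 sphere at (15, 6.5) slices to a regular 12-gon of circumradius 3.931 (√(r²−h²) with h=0.74 from center) (area = (12/2)·3.931²·sin(360°/12) = 46.36 mm²); the 16×13 cube at (-3.5, -1) contributes its full rectangle (area 208.00 mm²); Merging all regions: the regions partially overlap — summed areas 254.36 mm² minus the doubly-counted overlap 5.41 mm² gives 248.95 mm² — area = 248.95 mm²; the r=6 cylinder at (14.5, 4) gives a regular 12-gon of circumradius 6 (constant along its height) (area = (12/2)·6.000²·sin(360°/12) = 108.00 mm²); After the difference (first − rest): starting from that combined region (248.95 mm²), the r=6 cylinder at (14.5, 4) partially overlaps it — only the 69.49 mm² overlap (of its 108.00 mm²) is removed, clipping the outline — area = 179.46 mm²; (whole slice rotated 75° about Z — lengths, areas and connectivity unchanged). Checking containment: at z = 23.76 the cross-section extends beyond the z = 10.56 cross-section by about 109.48 mm².

part overhangs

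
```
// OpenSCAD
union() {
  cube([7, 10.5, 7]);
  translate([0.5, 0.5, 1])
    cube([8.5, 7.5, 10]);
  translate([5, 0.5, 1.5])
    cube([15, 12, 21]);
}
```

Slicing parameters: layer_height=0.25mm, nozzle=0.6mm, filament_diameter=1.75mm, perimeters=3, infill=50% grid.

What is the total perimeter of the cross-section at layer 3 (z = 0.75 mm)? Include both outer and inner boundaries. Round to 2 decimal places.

At z = 0.75 mm: the cube (footprint 7×10.5) is included at this height (perimeter 35.00 mm); the cube at (0.5, 0.5) is absent (z outside [1, 11]); the cube at (5, 0.5) does not reach this height (z outside [1.5, 22.5]); Combining (union): only the 7×10.5 cube is present, so the union is just that shape — boundary = 35.00 mm. Overall, the cross-section is a single solid region. Total boundary length (outer) = 35.00 mm.

35.00 mm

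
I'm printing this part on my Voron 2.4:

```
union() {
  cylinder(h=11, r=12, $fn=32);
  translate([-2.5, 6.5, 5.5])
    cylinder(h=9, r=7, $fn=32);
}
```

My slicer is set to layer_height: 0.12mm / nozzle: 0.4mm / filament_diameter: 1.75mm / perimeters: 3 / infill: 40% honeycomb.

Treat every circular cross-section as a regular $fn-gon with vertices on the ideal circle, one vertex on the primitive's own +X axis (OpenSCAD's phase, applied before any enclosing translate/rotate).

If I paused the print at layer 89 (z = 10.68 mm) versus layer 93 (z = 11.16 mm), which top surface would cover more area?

Layer 89 (z = 10.68): the r=12 cylinder gives a regular 32-gon of circumradius 12 (constant along its height) (area = (32/2)·12.000²·sin(360°/32) = 449.49 mm²); the cylinder at (-2.5, 6.5): section is a regular 32-gon, circumradius r=7 (area = (32/2)·7.000²·sin(360°/32) = 152.95 mm²); Taking the union: the regions partially overlap — summed areas 602.44 mm² minus the doubly-counted overlap 134.84 mm² gives 467.60 mm² — area = 467.60 mm². So its area = 467.60 mm². Layer 93 (z = 11.16): the cylinder is absent (z outside [0, 11]); the r=7 cylinder at (-2.5, 6.5) contributes a regular 32-gon of circumradius 7 (area = (32/2)·7.000²·sin(360°/32) = 152.95 mm²); Taking the union: only the r=7 cylinder at (-2.5, 6.5) is present, so the union is just that shape — area = 152.95 mm². So its area = 152.95 mm². Layer 89 is larger (467.60 vs 152.95 mm²).

layer 89 (z = 10.68 mm)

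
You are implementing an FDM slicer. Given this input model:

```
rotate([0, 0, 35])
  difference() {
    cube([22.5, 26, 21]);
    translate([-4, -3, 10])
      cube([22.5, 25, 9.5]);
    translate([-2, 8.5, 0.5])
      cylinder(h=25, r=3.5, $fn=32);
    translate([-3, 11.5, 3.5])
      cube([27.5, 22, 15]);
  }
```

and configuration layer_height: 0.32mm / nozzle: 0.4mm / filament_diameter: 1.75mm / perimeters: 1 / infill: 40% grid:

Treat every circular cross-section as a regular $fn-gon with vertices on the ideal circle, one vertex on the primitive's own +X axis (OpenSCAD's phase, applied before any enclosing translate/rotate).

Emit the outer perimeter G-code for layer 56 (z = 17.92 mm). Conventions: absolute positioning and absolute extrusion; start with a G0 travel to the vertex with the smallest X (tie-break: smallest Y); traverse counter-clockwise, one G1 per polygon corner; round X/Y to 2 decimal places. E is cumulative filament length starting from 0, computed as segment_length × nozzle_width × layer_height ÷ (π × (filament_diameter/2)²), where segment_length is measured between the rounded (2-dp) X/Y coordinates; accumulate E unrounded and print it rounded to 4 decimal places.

At z = 17.92 mm: the 22.5×26 cube contributes its full rectangle; the cube at (-4, -3) is present — its section is the full 22.5×25 rectangle; the r=3.5 cylinder at (-2, 8.5) gives a regular 32-gon of circumradius 3.5 (constant along its height); the 27.5×22 cube at (-3, 11.5) contributes its full rectangle; Taking the first minus the rest: starting from the 22.5×26 cube, the 22.5×25 cube at (-4, -3) partially overlaps it — only the 407.00 mm² overlap (of its 562.50 mm²) is removed, clipping the outline; the r=3.5 cylinder at (-2, 8.5) misses the remaining region (no effect); the 27.5×22 cube at (-3, 11.5) partially overlaps it — only the 132.00 mm² overlap (of its 605.00 mm²) is removed, clipping the outline — 1 connected region; (rotated 35° about Z; rotation is an isometry so areas/perimeters/island counts are preserved). The outline is a single polygon with 4 vertices. Extrusion per mm of travel: 0.4 × 0.32 / (π × 0.875²) = 0.053216. Accumulating E over each segment gives final E = 1.6498.

G0 X8.56 Y20.03 Z17.92
G1 X15.15 Y10.61 E0.6118
G1 X18.43 Y12.91 E0.8250
G1 X11.83 Y22.33 E1.4371
G1 X8.56 Y20.03 E1.6498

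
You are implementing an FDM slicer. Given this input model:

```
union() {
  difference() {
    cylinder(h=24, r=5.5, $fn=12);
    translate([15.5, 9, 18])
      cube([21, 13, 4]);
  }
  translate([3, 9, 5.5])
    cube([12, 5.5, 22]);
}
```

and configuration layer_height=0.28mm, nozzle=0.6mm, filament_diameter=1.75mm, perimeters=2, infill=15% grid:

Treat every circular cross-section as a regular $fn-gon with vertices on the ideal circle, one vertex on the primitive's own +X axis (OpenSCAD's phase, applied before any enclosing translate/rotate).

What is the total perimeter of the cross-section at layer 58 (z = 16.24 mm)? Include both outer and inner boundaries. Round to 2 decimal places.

At z = 16.24 mm: the cylinder: section is a regular 12-gon, circumradius r=5.5 (perimeter = 2·12·5.500·sin(180°/12) = 34.16 mm); the cube at (15.5, 9) is not intersected at this z (z outside [18, 22]); After the difference (first − rest): none of the subtracted shapes is present at this height, so the r=5.5 cylinder is unchanged — boundary = 34.16 mm; the cube at (3, 9) (footprint 12×5.5) is included at this height (perimeter 35.00 mm); Combining (union): the 2 present regions are separate (no shared area or edge), so areas and boundary lengths simply add and each stays a separate island — boundary = 69.16 mm. Overall, the cross-section has 2 separate islands. Total boundary length (outer) = 69.16 mm.

69.16 mm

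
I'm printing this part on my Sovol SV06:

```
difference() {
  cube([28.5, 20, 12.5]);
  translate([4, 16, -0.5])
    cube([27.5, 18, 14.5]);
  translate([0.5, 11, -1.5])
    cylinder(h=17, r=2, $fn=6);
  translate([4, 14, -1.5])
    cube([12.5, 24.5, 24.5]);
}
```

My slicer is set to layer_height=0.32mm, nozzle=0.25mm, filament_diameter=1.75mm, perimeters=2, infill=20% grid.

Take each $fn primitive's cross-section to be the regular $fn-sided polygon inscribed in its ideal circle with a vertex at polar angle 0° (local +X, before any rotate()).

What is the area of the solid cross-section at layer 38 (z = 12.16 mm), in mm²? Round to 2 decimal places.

At z = 12.16 mm: the cube is present — its section is the full 28.5×20 rectangle (area 570.00 mm²); the cube at (4, 16) (footprint 27.5×18) is included at this height (area 495.00 mm²); the r=2 cylinder at (0.5, 11) contributes a regular 6-gon of circumradius 2 (area = (6/2)·2.000²·sin(360°/6) = 10.39 mm²); the 12.5×24.5 cube at (4, 14) contributes its full rectangle (area 306.25 mm²); Subtracting the remaining from the first: starting from the 28.5×20 cube (570.00 mm²), the 27.5×18 cube at (4, 16) partially overlaps it — only the 98.00 mm² overlap (of its 495.00 mm²) is removed, clipping the outline; the r=2 cylinder at (0.5, 11) partially overlaps it — only the 6.93 mm² overlap (of its 10.39 mm²) is removed, clipping the outline; the 12.5×24.5 cube at (4, 14) partially overlaps it — only the 25.00 mm² overlap (of its 306.25 mm²) is removed, clipping the outline — area = 440.07 mm². Overall, the cross-section is a single solid region. Net area = 440.07 mm².

440.07 mm²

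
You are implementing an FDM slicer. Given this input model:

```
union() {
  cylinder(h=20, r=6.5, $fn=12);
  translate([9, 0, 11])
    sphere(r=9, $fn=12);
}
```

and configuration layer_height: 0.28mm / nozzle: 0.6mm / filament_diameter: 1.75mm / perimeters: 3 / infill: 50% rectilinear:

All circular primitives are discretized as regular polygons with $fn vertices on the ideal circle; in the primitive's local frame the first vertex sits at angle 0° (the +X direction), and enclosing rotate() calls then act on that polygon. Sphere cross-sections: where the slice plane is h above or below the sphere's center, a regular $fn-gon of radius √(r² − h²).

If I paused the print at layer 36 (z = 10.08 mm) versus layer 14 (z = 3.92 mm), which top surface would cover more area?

Layer 36 (z = 10.08): the r=6.5 cylinder contributes a regular 12-gon of circumradius 6.5 (area = (12/2)·6.500²·sin(360°/12) = 126.75 mm²); the sphere at (9, 0): section is a regular 12-gon, circumradius = √(r²−h²) = √(9²−0.92²) = 8.953 (area = (12/2)·8.953²·sin(360°/12) = 240.46 mm²); Combining (union): the regions partially overlap — summed areas 367.21 mm² minus the doubly-counted overlap 50.70 mm² gives 316.51 mm² — area = 316.51 mm². So its area = 316.51 mm². Layer 14 (z = 3.92): the r=6.5 cylinder contributes a regular 12-gon of circumradius 6.5 (area = (12/2)·6.500²·sin(360°/12) = 126.75 mm²); the sphere at (9, 0): section is a regular 12-gon, circumradius = √(r²−h²) = √(9²−7.08²) = 5.556 (area = (12/2)·5.556²·sin(360°/12) = 92.62 mm²); Combining (union): the regions partially overlap — summed areas 219.37 mm² minus the doubly-counted overlap 14.51 mm² gives 204.86 mm² — area = 204.86 mm². So its area = 204.86 mm². Layer 36 is larger (316.51 vs 204.86 mm²).

layer 36 (z = 10.08 mm)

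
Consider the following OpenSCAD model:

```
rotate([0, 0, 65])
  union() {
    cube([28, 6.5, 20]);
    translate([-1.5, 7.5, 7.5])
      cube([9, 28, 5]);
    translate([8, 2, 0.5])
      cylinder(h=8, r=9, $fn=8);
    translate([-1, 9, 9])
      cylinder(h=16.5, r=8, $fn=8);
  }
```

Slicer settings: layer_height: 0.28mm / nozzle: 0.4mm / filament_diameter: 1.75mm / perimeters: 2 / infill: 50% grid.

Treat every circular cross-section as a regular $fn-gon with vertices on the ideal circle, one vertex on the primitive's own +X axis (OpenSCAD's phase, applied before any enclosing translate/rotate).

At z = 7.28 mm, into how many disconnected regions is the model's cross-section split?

1

At z = 7.28 mm: the cube (footprint 28×6.5) is included at this height; the cube at (-1.5, 7.5) is not intersected at this z (z outside [7.5, 12.5]); the r=9 cylinder at (8, 2) gives a regular 8-gon of circumradius 9 (constant along its height); the cylinder at (-1, 9) does not reach this height (z outside [9, 25.5]); Merging all regions: the regions partially overlap (shared area 104.58 mm²), so overlapping operands fuse into one piece — 1 connected region; (whole slice rotated 65° about Z — lengths, areas and connectivity unchanged). The result has 1 disconnected region.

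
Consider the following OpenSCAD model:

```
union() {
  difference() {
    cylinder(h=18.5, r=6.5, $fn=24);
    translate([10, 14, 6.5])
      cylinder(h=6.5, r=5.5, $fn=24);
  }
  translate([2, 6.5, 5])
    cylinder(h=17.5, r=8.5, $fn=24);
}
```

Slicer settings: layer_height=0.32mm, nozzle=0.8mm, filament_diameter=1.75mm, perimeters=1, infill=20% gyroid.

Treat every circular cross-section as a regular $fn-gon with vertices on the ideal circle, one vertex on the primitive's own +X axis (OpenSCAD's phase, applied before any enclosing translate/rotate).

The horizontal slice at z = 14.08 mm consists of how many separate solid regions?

1

At z = 14.08 mm: the r=6.5 cylinder contributes a regular 24-gon of circumradius 6.5; the cylinder at (10, 14) does not reach this height (z outside [6.5, 13]); Taking the first minus the rest: none of the subtracted shapes is present at this height, so the r=6.5 cylinder is unchanged — 1 connected region; the r=8.5 cylinder at (2, 6.5) contributes a regular 24-gon of circumradius 8.5; Taking the union: the regions partially overlap (shared area 75.22 mm²), so overlapping operands fuse into one piece — 1 connected region. The result has 1 disconnected region.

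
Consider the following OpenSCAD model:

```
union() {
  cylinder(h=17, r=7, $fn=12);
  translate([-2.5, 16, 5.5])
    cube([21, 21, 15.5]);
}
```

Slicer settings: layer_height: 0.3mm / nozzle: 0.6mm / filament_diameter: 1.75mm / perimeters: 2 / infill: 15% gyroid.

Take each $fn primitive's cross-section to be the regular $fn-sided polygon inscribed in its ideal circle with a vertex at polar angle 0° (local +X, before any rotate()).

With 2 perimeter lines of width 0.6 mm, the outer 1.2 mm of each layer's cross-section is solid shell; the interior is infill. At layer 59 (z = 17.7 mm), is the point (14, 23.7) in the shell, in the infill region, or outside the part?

At z = 17.7 mm: the cylinder is not intersected at this z (z outside [0, 17]); the cube at (-2.5, 16) (footprint 21×21) is included at this height; Taking the union: only the 21×21 cube at (-2.5, 16) is present, so the union is just that shape — 1 connected region. Overall, the cross-section is a single solid region. The nearest boundary edge runs (18.50, 16.00)→(18.50, 37.00); distance from the point to it = 4.50 mm. The point is inside the cross-section and 4.50 mm from the nearest boundary — more than the 1.2 mm shell width (2 × 0.6), so it's in the infill interior.

infill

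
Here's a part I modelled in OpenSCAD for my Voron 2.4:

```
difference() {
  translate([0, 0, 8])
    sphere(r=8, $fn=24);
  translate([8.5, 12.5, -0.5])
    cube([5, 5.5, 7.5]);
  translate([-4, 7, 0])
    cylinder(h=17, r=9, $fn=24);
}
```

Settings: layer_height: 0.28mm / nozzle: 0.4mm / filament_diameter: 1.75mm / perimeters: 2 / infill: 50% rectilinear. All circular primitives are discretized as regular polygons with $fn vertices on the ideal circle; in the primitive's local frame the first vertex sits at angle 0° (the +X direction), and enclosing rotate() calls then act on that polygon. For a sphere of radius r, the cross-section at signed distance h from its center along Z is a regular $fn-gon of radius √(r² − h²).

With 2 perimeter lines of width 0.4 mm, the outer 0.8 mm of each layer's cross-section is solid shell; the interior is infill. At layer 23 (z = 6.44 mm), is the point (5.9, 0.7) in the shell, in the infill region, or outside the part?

At z = 6.44 mm: the r=8 sphere slices to a regular 24-gon of circumradius 7.846 (√(r²−h²) with h=1.56 from center); the cube at (8.5, 12.5) (footprint 5×5.5) is included at this height; the r=9 cylinder at (-4, 7) contributes a regular 24-gon of circumradius 9; Taking the first minus the rest: starting from the r=8 sphere, the 5×5.5 cube at (8.5, 12.5) misses the remaining region (no effect); the r=9 cylinder at (-4, 7) partially overlaps it — only the 90.21 mm² overlap (of its 251.57 mm²) is removed, clipping the outline — 1 connected region. Overall, the cross-section is a single solid region. The nearest boundary edge runs (7.58, 2.03)→(7.85, 0.00); distance from the point to it = 1.84 mm. The point is inside the cross-section and 1.84 mm from the nearest boundary — more than the 0.8 mm shell width (2 × 0.4), so it's in the infill interior.

infill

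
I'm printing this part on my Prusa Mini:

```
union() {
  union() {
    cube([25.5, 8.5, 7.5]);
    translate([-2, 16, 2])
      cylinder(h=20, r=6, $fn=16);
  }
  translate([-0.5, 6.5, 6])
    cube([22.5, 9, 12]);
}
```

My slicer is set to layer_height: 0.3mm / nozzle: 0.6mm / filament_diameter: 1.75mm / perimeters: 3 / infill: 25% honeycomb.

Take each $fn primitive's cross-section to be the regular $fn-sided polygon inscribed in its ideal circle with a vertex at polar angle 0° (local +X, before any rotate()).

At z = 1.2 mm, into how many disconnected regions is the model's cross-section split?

At z = 1.2 mm: the cube (footprint 25.5×8.5) is included at this height; the cylinder at (-2, 16) is absent (z outside [2, 22]); Taking the union: only the 25.5×8.5 cube is present, so the union is just that shape — 1 connected region; the cube at (-0.5, 6.5) does not reach this height (z outside [6, 18]); Taking the union: only the result so far is present, so the union is just that shape — 1 connected region. The result has 1 disconnected region.

1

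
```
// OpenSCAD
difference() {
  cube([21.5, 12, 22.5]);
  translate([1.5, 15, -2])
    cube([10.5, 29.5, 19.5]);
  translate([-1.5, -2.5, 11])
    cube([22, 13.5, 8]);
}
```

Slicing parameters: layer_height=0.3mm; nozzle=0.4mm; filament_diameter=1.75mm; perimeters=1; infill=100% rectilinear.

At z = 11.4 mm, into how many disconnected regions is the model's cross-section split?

1

At z = 11.4 mm: the cube (footprint 21.5×12) is included at this height; the 10.5×29.5 cube at (1.5, 15) contributes its full rectangle; the cube at (-1.5, -2.5) (footprint 22×13.5) is included at this height; Taking the first minus the rest: starting from the 21.5×12 cube, the 10.5×29.5 cube at (1.5, 15) misses the remaining region (no effect); the 22×13.5 cube at (-1.5, -2.5) partially overlaps it — only the 225.50 mm² overlap (of its 297.00 mm²) is removed, clipping the outline — 1 connected region. The result has 1 disconnected region.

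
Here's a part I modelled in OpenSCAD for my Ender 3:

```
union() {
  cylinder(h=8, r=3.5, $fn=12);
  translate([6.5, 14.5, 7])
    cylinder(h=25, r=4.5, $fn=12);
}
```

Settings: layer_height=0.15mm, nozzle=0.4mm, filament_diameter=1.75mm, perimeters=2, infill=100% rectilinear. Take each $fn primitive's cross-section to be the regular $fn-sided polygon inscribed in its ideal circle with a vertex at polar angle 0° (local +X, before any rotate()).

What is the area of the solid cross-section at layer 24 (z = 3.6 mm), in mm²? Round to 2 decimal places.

36.75 mm²

At z = 3.6 mm: the r=3.5 cylinder contributes a regular 12-gon of circumradius 3.5 (area = (12/2)·3.500²·sin(360°/12) = 36.75 mm²); the cylinder at (6.5, 14.5) is not intersected at this z (z outside [7, 32]); Combining (union): only the r=3.5 cylinder is present, so the union is just that shape — area = 36.75 mm². Overall, the cross-section is a single solid region. Net area = 36.75 mm².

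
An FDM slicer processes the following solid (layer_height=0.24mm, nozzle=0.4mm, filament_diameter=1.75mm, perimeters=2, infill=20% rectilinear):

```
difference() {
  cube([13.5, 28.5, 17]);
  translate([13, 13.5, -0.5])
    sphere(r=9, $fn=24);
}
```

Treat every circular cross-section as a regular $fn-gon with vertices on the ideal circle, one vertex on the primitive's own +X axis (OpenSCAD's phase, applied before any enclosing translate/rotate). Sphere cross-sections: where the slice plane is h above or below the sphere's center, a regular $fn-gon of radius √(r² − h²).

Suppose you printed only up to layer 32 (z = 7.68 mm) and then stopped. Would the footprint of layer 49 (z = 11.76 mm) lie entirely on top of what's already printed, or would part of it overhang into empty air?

Compare the two slices. At z = 7.68: the 13.5×28.5 cube contributes its full rectangle (area 384.75 mm²); the sphere at (13, 13.5): section is a regular 24-gon, circumradius = √(r²−h²) = √(9²−8.18²) = 3.753 (area = (24/2)·3.753²·sin(360°/24) = 43.75 mm²); Taking the first minus the rest: starting from the 13.5×28.5 cube (384.75 mm²), the r=9 sphere at (13, 13.5) partially overlaps it — only the 25.60 mm² overlap (of its 43.75 mm²) is removed, clipping the outline — area = 359.15 mm². At z = 11.76: the cube is present — its section is the full 13.5×28.5 rectangle (area 384.75 mm²); the sphere at (13, 13.5) is not intersected at this z (|z−center|=12.260 > r=9); Taking the first minus the rest: none of the subtracted shapes is present at this height, so the 13.5×28.5 cube is unchanged — area = 384.75 mm². Checking containment: at z = 11.76 the cross-section extends beyond the z = 7.68 cross-section by about 25.60 mm².

part overhangs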